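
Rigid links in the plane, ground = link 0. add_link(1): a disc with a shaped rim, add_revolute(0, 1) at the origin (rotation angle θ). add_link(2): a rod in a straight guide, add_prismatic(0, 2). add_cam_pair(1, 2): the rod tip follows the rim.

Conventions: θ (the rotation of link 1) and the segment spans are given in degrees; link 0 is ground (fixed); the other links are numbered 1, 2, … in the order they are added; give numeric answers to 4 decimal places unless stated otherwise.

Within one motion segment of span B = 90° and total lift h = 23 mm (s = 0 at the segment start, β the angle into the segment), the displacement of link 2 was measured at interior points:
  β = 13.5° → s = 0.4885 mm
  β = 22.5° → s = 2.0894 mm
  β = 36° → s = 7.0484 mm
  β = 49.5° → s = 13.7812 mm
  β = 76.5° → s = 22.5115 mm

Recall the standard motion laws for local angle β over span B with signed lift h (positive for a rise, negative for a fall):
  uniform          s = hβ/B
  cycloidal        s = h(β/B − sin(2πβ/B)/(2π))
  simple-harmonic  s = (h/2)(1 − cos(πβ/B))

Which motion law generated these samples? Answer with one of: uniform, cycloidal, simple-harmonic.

candidates at β/B = r: uniform s = h·r (linear in β); cycloidal s = h·(r − sin(2πr)/(2π)); simple-harmonic s = (h/2)(1 − cos(πr))
β=13.5°: printed 0.4885 | uniform 3.4500, cycloidal 0.4885, simple-harmonic 1.2534
β=22.5°: printed 2.0894 | uniform 5.7500, cycloidal 2.0894, simple-harmonic 3.3683
β=36°: printed 7.0484 | uniform 9.2000, cycloidal 7.0484, simple-harmonic 7.9463
β=49.5°: printed 13.7812 | uniform 12.6500, cycloidal 13.7812, simple-harmonic 13.2990
β=76.5°: printed 22.5115 | uniform 19.5500, cycloidal 22.5115, simple-harmonic 21.7466
only one law matches every sample → cycloidal

cycloidal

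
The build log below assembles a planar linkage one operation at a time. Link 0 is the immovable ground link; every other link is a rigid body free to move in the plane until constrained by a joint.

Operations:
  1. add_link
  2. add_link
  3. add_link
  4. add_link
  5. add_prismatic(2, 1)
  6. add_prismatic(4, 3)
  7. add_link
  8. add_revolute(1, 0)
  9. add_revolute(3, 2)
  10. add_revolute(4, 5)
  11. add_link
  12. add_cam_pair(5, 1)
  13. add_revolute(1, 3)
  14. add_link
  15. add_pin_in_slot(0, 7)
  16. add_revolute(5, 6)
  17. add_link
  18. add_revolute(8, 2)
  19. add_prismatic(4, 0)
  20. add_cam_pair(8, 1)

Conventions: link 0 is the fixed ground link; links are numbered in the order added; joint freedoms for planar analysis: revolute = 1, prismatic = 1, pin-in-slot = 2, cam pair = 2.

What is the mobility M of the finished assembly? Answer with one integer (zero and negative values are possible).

link 0 = ground. State L|J1|J2 = 1|0|0
+link1  2|0|0
+link2  3|0|0
+link3  4|0|0
+link4  5|0|0
P(2,1) f=1→J1  5|1|0
P(4,3) f=1→J1  5|2|0
+link5  6|2|0
R(1,0) f=1→J1  6|3|0
R(3,2) f=1→J1  6|4|0
R(4,5) f=1→J1  6|5|0
+link6  7|5|0
C(5,1) f=2→J2  7|5|1
R(1,3) f=1→J1  7|6|1
+link7  8|6|1
PS(0,7) f=2→J2  8|6|2
R(5,6) f=1→J1  8|7|2
+link8  9|7|2
R(8,2) f=1→J1  9|8|2
P(4,0) f=1→J1  9|9|2
C(8,1) f=2→J2  9|9|3
M = 3(9−1)−2·9−3 = 24−18−3 = 3

M = 3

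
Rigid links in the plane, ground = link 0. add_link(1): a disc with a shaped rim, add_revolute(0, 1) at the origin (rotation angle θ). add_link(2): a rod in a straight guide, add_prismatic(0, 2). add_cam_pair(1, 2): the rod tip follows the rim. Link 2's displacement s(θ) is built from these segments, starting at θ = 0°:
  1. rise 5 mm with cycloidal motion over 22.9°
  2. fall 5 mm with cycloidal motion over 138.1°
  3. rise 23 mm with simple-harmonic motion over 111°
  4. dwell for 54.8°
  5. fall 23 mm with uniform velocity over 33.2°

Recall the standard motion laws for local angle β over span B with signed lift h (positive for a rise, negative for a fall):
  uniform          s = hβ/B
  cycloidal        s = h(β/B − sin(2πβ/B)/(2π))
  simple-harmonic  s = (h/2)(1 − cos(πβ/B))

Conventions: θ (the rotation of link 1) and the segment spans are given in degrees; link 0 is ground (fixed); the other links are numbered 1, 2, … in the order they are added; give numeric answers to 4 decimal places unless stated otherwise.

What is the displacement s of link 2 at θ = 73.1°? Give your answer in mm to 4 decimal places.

segment 1 (0° to 22.9°, cycloidal, h = 5) is passed completely: s = 0.0000 + (5) = 5.0000
θ = 73.1° falls in segment 2 (22.9° to 161°, cycloidal, h = -5): β = 73.1 − 22.9 = 50.2°, B = 138.1°; Δs = -5·(0.3635 − sin(2π·0.3635)/(2π)) = -1.2157; s = 5.0000 − 1.2157 = 3.7843

3.7843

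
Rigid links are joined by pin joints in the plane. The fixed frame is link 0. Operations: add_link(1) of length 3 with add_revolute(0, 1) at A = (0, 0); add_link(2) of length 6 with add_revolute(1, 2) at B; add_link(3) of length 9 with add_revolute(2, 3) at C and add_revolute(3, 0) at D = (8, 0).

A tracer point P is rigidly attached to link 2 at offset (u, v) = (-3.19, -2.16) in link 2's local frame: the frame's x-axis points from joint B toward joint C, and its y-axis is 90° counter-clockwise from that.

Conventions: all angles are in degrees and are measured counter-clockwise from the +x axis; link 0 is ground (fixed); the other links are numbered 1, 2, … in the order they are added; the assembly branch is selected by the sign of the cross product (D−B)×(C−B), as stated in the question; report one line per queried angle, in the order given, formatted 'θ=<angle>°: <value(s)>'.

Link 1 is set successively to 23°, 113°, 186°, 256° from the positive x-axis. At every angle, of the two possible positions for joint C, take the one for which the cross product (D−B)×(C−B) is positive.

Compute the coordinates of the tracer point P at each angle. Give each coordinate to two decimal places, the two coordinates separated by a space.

A=(0,0), D=(8.00,0)
θ=23°: B = A + 3.00·(cos23°, sin23°) = (2.7615, 1.1722)
θ=23°: |BD| = 5.3680
θ=23°: circle(B,6.00) ∩ circle(D,9.00): a=-1.5075, h=5.8075
θ=23°:   candidates: C₊=(2.5586,7.1688) cross=31.175; C₋=(0.0223,-4.1660) cross=-31.175
θ=23°:   branch + wants cross > 0 → take C=(2.5586,7.1688) (cross=31.175)
θ=23°: ex = (C−B)/|BC| = (-0.0338,0.9994); ey = (-0.9994,-0.0338)
θ=23°: P = B + -3.19·ex + -2.16·ey = (5.0282,-1.9429)
θ=113°: B = A + 3.00·(cos113°, sin113°) = (-1.1722, 2.7615)
θ=113°: |BD| = 9.5789
θ=113°: circle(B,6.00) ∩ circle(D,9.00): a=2.4405, h=5.4812
θ=113°:   candidates: C₊=(2.7449,7.3064) cross=52.504; C₋=(-0.4155,-3.1906) cross=-52.504
θ=113°:   branch + wants cross > 0 → take C=(2.7449,7.3064) (cross=52.504)
θ=113°: ex = (C−B)/|BC| = (0.6529,0.7575); ey = (-0.7575,0.6529)
θ=113°: P = B + -3.19·ex + -2.16·ey = (-1.6186,-1.0650)
θ=186°: B = A + 3.00·(cos186°, sin186°) = (-2.9836, -0.3136)
θ=186°: |BD| = 10.9880
θ=186°: circle(B,6.00) ∩ circle(D,9.00): a=3.4463, h=4.9115
θ=186°:   candidates: C₊=(0.3212,4.6943) cross=53.968; C₋=(0.6015,-5.1247) cross=-53.968
θ=186°:   branch + wants cross > 0 → take C=(0.3212,4.6943) (cross=53.968)
θ=186°: ex = (C−B)/|BC| = (0.5508,0.8346); ey = (-0.8346,0.5508)
θ=186°: P = B + -3.19·ex + -2.16·ey = (-2.9378,-4.1658)
θ=256°: B = A + 3.00·(cos256°, sin256°) = (-0.7258, -2.9109)
θ=256°: |BD| = 9.1985
θ=256°: circle(B,6.00) ∩ circle(D,9.00): a=2.1532, h=5.6003
θ=256°:   candidates: C₊=(-0.4555,3.0830) cross=51.515; C₋=(3.0890,-7.5420) cross=-51.515
θ=256°:   branch + wants cross > 0 → take C=(-0.4555,3.0830) (cross=51.515)
θ=256°: ex = (C−B)/|BC| = (0.0450,0.9990); ey = (-0.9990,0.0450)
θ=256°: P = B + -3.19·ex + -2.16·ey = (1.2883,-6.1950)

θ=23°: 5.03 -1.94
θ=113°: -1.62 -1.07
θ=186°: -2.94 -4.17
θ=256°: 1.29 -6.19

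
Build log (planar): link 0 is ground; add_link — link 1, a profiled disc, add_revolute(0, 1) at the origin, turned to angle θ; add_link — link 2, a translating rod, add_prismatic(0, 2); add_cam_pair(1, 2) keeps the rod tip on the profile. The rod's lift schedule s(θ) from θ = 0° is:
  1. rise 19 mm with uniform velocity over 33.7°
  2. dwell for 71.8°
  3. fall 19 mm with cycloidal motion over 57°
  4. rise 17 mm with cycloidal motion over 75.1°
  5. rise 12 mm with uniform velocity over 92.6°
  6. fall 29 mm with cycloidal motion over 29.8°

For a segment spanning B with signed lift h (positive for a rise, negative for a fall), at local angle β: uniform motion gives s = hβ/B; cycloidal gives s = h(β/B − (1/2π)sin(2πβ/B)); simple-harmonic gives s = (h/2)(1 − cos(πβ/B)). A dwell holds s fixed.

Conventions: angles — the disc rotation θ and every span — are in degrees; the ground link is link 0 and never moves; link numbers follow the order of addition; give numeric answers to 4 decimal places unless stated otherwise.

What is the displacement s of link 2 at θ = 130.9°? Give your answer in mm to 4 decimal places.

seg 1 [0°–33.7°] uniform, h=19: full span → s += 19 → s = 19.0000
seg 2 [33.7°–105.5°] dwell: s stays 19.0000
seg 3 [105.5°–162.5°] cycloidal, h=-19: θ=130.9° here. β=25.4, B=57. -19·(0.4456 − sin(2π·0.4456)/(2π)) = -7.4533 → s = 11.5467

11.5467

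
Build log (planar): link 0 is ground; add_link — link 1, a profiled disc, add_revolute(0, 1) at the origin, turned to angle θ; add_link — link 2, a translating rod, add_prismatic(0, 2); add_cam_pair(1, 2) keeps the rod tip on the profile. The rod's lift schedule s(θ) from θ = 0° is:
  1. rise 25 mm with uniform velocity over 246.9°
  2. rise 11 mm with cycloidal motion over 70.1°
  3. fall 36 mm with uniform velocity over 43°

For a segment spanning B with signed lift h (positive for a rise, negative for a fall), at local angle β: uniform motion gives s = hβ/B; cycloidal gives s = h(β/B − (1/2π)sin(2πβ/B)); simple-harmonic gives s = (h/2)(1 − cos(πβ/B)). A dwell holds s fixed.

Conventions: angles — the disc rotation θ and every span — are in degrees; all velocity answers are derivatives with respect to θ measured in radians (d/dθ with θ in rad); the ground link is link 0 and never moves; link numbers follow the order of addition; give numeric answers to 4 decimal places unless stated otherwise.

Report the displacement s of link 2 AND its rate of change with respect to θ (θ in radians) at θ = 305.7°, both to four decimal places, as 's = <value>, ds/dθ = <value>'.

seg 1 [0°–246.9°] uniform, h=25: full span → s += 25 → s = 25.0000
seg 2 [246.9°–317°] cycloidal, h=11: θ=305.7° here. β=58.8, B=70.1. 11·(0.8388 − sin(2π·0.8388)/(2π)) = 10.7120 → s = 35.7120
velocity in seg [246.9°–317°] (cycloidal), θ in radians: β = 58.8° = 1.0263 rad, B = 70.1° = 1.2235 rad; ds/dθ = (h/B)(1 − cos(2πβ/B)) = (11/1.2235)(1 − cos(2π·0.8388)) = 4.230569 mm/rad

s = 35.7120, ds/dθ = 4.2306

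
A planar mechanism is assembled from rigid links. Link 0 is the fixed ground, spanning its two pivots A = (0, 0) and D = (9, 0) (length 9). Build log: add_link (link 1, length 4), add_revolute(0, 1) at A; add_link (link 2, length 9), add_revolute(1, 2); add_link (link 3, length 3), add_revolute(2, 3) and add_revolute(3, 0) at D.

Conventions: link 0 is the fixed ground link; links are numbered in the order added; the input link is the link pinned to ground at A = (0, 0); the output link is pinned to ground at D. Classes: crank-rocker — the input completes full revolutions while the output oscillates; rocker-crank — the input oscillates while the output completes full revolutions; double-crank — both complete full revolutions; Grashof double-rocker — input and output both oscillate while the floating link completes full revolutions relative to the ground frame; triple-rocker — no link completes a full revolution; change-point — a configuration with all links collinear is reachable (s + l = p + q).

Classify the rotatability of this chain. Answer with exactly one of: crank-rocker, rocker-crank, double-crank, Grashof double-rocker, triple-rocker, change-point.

lengths: ground=9, input=4, coupler=9, output=3
sorted: s=3 (shortest), l=9 (longest), p+q=13
s + l = 12 vs p + q = 13
s + l < p + q (Grashof) with shortest = output link → rocker-crank

rocker-crank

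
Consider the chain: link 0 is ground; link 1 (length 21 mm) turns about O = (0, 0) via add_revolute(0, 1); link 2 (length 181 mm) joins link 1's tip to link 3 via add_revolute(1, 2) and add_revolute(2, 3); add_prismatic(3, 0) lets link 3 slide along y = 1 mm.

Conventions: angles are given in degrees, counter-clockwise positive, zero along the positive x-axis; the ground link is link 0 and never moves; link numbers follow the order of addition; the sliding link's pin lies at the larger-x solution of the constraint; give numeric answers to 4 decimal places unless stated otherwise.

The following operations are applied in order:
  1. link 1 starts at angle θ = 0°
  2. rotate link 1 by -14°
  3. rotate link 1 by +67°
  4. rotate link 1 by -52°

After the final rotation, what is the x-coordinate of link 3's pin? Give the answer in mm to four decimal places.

geometry: r = 21 mm, L = 181 mm, e = 1 mm; θ starts at 0°
rotate link 1 by -14°: θ ← 0° -14° = -14°
rotate link 1 by +67°: θ ← -14° +67° = 53°
rotate link 1 by -52°: θ ← 53° -52° = 1°
crank pin P = (r cos θ, r sin θ) = (20.996802, 0.366501)
h = r sin θ − e = 0.366501 − 1 = -0.633499
x = r cos θ + √(L² − h²) = 20.996802 + 180.998891 = 201.995693

201.9957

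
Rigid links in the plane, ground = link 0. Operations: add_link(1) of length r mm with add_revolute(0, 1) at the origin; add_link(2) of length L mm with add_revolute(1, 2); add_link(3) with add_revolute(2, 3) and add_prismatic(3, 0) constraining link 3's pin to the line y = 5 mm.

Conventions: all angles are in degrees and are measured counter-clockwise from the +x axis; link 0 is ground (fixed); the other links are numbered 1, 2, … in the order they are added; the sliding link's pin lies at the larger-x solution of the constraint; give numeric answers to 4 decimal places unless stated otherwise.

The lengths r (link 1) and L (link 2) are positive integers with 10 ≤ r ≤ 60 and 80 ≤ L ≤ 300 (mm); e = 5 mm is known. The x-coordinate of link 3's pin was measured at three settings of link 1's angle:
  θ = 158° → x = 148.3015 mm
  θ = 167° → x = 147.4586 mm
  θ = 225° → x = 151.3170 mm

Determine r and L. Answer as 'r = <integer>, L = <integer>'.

constraint per measurement: (x − r cos θ)² + (r sin θ − e)² = L²
subtracting the θ₁ and θ₂ equations cancels the r² and L² terms:
r = (x₁² − x₂²) / (2[(x₁cos θ₁ + e sin θ₁) − (x₂cos θ₂ + e sin θ₂)]) = 18.0003 → r = 18
L² = (x₁ − r cos θ₁)² + (r sin θ₁ − e)² = 27225.0049 → L = 165.0000 → L = 165
check at θ₃=225°: x = 151.3170 (printed 151.3170) ✓

r = 18, L = 165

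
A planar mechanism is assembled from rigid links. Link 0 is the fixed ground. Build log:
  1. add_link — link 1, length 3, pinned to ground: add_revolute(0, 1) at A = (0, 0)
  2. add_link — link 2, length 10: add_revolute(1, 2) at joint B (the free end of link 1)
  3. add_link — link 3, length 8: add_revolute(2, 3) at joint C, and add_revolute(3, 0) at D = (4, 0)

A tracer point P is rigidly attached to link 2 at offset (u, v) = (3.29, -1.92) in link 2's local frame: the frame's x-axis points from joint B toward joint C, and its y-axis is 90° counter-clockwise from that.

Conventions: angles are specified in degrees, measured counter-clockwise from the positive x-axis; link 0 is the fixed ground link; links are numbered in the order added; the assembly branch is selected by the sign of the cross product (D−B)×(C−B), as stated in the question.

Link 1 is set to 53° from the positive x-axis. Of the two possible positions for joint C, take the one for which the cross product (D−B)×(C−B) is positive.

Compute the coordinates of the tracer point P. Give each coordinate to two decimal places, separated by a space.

A=(0,0), D=(4.00,0)
B = A + 3.00·(cos53°, sin53°) = (1.8054, 2.3959)
|BD| = 3.2491
circle(B,10.00) ∩ circle(D,8.00): a=7.1646, h=6.9763
  candidates: C₊=(11.7891,1.8247) cross=22.666; C₋=(1.5003,-7.5994) cross=-22.666
  branch + wants cross > 0 → take C=(11.7891,1.8247) (cross=22.666)
ex = (C−B)/|BC| = (0.9984,-0.0571); ey = (0.0571,0.9984)
P = B + 3.29·ex + -1.92·ey = (4.9804,0.2911)

4.98 0.29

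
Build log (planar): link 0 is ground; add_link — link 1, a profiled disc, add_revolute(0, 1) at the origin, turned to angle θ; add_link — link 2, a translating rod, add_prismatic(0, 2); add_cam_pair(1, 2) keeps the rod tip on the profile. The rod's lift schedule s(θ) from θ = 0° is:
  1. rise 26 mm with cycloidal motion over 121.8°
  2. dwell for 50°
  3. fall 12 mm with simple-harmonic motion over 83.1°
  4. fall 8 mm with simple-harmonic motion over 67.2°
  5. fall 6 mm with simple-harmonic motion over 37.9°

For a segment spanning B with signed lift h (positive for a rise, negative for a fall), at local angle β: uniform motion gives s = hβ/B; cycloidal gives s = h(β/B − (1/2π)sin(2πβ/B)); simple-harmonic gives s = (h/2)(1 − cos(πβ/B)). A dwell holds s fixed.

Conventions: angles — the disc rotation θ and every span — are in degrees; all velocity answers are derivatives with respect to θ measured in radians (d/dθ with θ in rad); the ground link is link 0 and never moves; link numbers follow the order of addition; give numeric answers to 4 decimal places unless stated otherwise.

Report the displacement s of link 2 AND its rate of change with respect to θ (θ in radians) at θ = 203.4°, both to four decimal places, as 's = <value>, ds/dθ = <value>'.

seg 1 [0°–121.8°] cycloidal, h=26: full span → s += 26 → s = 26.0000
seg 2 [121.8°–171.8°] dwell: s stays 26.0000
seg 3 [171.8°–254.9°] simple-harmonic, h=-12: θ=203.4° here. β=31.6, B=83.1. -12/2·(1 − cos(π·0.3803)) = -3.7959 → s = 22.2041
velocity in seg [171.8°–254.9°] (simple-harmonic), θ in radians: β = 31.6° = 0.5515 rad, B = 83.1° = 1.4504 rad; ds/dθ = (πh/(2B)) sin(πβ/B) = (π·(-12)/(2·1.4504)) sin(π·0.3803) = -12.087713 mm/rad

s = 22.2041, ds/dθ = -12.0877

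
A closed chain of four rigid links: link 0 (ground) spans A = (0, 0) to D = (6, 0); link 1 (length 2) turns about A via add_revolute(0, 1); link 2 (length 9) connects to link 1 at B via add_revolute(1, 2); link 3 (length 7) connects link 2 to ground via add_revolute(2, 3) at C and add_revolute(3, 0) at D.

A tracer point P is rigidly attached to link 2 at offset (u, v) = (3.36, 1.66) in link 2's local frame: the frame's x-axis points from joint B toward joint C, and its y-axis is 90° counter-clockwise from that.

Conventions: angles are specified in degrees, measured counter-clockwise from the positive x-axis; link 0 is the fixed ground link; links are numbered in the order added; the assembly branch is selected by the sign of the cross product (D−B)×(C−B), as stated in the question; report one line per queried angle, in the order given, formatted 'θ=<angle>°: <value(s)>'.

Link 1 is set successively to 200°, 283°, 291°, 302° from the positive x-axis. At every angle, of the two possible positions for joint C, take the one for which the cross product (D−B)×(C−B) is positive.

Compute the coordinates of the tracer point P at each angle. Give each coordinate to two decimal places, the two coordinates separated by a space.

A=(0,0), D=(6.00,0)
θ=200°: B = A + 2.00·(cos200°, sin200°) = (-1.8794, -0.6840)
θ=200°: |BD| = 7.9090
θ=200°: circle(B,9.00) ∩ circle(D,7.00): a=5.9775, h=6.7282
θ=200°:   candidates: C₊=(3.4938,6.5360) cross=53.214; C₋=(4.6576,-6.8701) cross=-53.214
θ=200°:   branch + wants cross > 0 → take C=(3.4938,6.5360) (cross=53.214)
θ=200°: ex = (C−B)/|BC| = (0.5970,0.8022); ey = (-0.8022,0.5970)
θ=200°: P = B + 3.36·ex + 1.66·ey = (-1.2051,3.0025)
θ=283°: B = A + 2.00·(cos283°, sin283°) = (0.4499, -1.9487)
θ=283°: |BD| = 5.8823
θ=283°: circle(B,9.00) ∩ circle(D,7.00): a=5.6612, h=6.9965
θ=283°:   candidates: C₊=(3.4735,6.5282) cross=41.155; C₋=(8.1093,-6.6747) cross=-41.155
θ=283°:   branch + wants cross > 0 → take C=(3.4735,6.5282) (cross=41.155)
θ=283°: ex = (C−B)/|BC| = (0.3360,0.9419); ey = (-0.9419,0.3360)
θ=283°: P = B + 3.36·ex + 1.66·ey = (0.0152,1.7737)
θ=291°: B = A + 2.00·(cos291°, sin291°) = (0.7167, -1.8672)
θ=291°: |BD| = 5.6035
θ=291°: circle(B,9.00) ∩ circle(D,7.00): a=5.6571, h=6.9998
θ=291°:   candidates: C₊=(3.7181,6.6176) cross=39.223; C₋=(8.3830,-6.5819) cross=-39.223
θ=291°:   branch + wants cross > 0 → take C=(3.7181,6.6176) (cross=39.223)
θ=291°: ex = (C−B)/|BC| = (0.3335,0.9428); ey = (-0.9428,0.3335)
θ=291°: P = B + 3.36·ex + 1.66·ey = (0.2723,1.8541)
θ=302°: B = A + 2.00·(cos302°, sin302°) = (1.0598, -1.6961)
θ=302°: |BD| = 5.2232
θ=302°: circle(B,9.00) ∩ circle(D,7.00): a=5.6749, h=6.9854
θ=302°:   candidates: C₊=(4.1588,6.7535) cross=36.486; C₋=(8.6955,-6.4602) cross=-36.486
θ=302°:   branch + wants cross > 0 → take C=(4.1588,6.7535) (cross=36.486)
θ=302°: ex = (C−B)/|BC| = (0.3443,0.9388); ey = (-0.9388,0.3443)
θ=302°: P = B + 3.36·ex + 1.66·ey = (0.6583,2.0300)

θ=200°: -1.21 3.00
θ=283°: 0.02 1.77
θ=291°: 0.27 1.85
θ=302°: 0.66 2.03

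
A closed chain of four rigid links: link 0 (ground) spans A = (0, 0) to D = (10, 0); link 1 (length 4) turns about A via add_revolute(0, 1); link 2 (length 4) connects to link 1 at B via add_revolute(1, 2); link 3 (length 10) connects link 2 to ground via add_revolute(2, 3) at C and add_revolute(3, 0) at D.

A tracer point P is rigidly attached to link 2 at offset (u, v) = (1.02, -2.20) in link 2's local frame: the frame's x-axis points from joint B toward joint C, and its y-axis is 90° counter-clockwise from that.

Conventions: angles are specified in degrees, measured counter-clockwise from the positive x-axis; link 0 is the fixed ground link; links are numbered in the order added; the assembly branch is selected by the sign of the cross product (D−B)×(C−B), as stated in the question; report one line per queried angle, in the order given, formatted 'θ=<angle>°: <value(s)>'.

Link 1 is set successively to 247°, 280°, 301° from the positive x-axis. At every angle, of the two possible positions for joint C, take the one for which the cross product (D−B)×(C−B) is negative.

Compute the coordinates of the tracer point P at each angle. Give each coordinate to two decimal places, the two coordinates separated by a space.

A=(0,0), D=(10.00,0)
θ=247°: B = A + 4.00·(cos247°, sin247°) = (-1.5629, -3.6820)
θ=247°: |BD| = 12.1350
θ=247°: circle(B,4.00) ∩ circle(D,10.00): a=2.6064, h=3.0342
θ=247°:   candidates: C₊=(0.0000,-0.0000) cross=36.820; C₋=(1.8413,-5.7823) cross=-36.820
θ=247°:   branch - wants cross < 0 → take C=(1.8413,-5.7823) (cross=-36.820)
θ=247°: ex = (C−B)/|BC| = (0.8511,-0.5251); ey = (0.5251,0.8511)
θ=247°: P = B + 1.02·ex + -2.20·ey = (-1.8500,-6.0899)
θ=280°: B = A + 4.00·(cos280°, sin280°) = (0.6946, -3.9392)
θ=280°: |BD| = 10.1049
θ=280°: circle(B,4.00) ∩ circle(D,10.00): a=0.8960, h=3.8984
θ=280°:   candidates: C₊=(-0.0000,-0.0000) cross=39.392; C₋=(3.0394,-7.1799) cross=-39.392
θ=280°:   branch - wants cross < 0 → take C=(3.0394,-7.1799) (cross=-39.392)
θ=280°: ex = (C−B)/|BC| = (0.5862,-0.8102); ey = (0.8102,0.5862)
θ=280°: P = B + 1.02·ex + -2.20·ey = (-0.4898,-6.0553)
θ=301°: B = A + 4.00·(cos301°, sin301°) = (2.0602, -3.4287)
θ=301°: |BD| = 8.6485
θ=301°: circle(B,4.00) ∩ circle(D,10.00): a=-0.5321, h=3.9645
θ=301°:   candidates: C₊=(-0.0000,0.0000) cross=34.287; C₋=(3.1434,-7.2792) cross=-34.287
θ=301°:   branch - wants cross < 0 → take C=(3.1434,-7.2792) (cross=-34.287)
θ=301°: ex = (C−B)/|BC| = (0.2708,-0.9626); ey = (0.9626,0.2708)
θ=301°: P = B + 1.02·ex + -2.20·ey = (0.2186,-5.0063)

θ=247°: -1.85 -6.09
θ=280°: -0.49 -6.06
θ=301°: 0.22 -5.01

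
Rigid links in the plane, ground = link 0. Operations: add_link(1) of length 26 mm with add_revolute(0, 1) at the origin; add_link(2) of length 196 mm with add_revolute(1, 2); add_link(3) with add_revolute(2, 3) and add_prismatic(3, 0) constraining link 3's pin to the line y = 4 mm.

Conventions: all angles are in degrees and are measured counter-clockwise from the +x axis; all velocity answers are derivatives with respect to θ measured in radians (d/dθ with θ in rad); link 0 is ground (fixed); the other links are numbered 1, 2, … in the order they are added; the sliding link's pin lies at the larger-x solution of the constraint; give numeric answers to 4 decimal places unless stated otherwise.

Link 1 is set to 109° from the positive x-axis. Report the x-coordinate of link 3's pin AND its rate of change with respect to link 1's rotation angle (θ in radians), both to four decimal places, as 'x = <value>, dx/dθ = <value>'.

geometry: r = 26 mm, L = 196 mm, e = 4 mm
crank pin P = (r cos θ, r sin θ) = (-8.464772, 24.583483)
h = r sin θ − e = 24.583483 − 4 = 20.583483
x = r cos θ + √(L² − h²) = -8.464772 + 194.916188 = 186.451416
dx/dθ = −r sin θ − h·r cos θ/√(L² − h²) (θ in radians; h = 20.583483) = -23.689589

x = 186.4514, dx/dθ = -23.6896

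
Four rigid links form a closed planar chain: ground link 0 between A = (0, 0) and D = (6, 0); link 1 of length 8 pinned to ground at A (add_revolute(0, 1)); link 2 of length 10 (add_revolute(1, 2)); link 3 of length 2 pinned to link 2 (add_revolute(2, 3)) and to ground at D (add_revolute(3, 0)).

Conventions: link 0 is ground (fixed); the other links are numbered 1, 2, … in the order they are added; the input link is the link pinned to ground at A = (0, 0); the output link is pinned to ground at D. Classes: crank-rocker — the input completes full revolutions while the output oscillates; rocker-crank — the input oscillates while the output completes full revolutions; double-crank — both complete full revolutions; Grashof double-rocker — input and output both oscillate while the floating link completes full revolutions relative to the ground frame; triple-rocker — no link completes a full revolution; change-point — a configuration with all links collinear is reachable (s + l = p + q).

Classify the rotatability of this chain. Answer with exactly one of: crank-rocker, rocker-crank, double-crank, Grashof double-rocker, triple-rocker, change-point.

lengths: ground=6, input=8, coupler=10, output=2
sorted: s=2 (shortest), l=10 (longest), p+q=14
s + l = 12 vs p + q = 14
s + l < p + q (Grashof) with shortest = output link → rocker-crank

rocker-crank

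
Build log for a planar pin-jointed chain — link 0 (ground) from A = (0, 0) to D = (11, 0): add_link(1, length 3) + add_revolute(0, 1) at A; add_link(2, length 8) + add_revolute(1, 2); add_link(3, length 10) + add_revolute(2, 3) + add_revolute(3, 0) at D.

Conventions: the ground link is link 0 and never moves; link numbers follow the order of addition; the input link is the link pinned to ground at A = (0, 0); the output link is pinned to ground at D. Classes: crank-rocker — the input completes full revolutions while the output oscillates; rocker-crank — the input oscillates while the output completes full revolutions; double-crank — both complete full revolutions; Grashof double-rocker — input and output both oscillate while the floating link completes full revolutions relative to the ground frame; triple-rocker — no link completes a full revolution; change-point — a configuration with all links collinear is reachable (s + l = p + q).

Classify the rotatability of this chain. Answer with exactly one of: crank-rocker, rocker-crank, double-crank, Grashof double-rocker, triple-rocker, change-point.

lengths: ground=11, input=3, coupler=8, output=10
sorted: s=3 (shortest), l=11 (longest), p+q=18
s + l = 14 vs p + q = 18
s + l < p + q (Grashof) with shortest = input link → crank-rocker

crank-rocker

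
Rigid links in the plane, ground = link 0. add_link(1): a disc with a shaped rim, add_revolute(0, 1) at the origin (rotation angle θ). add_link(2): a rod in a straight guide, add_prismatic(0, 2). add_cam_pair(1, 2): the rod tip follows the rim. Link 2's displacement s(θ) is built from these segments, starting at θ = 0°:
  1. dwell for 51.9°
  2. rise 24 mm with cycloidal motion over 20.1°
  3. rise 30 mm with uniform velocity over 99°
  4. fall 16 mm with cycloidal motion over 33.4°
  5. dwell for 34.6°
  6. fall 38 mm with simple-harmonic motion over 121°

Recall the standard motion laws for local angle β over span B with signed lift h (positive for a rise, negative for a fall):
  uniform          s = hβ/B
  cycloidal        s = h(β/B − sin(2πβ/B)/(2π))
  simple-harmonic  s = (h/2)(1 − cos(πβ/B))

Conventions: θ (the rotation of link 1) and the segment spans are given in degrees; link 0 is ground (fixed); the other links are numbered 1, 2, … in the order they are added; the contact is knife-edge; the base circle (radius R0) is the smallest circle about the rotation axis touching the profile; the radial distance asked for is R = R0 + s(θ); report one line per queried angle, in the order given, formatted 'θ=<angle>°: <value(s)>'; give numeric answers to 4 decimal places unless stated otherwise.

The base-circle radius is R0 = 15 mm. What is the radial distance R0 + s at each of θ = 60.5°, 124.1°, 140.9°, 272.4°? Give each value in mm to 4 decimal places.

segment 1 (0° to 51.9°, dwell): s unchanged at 0.0000
θ = 60.5° falls in segment 2 (51.9° to 72°, cycloidal, h = 24): β = 60.5 − 51.9 = 8.6°, B = 20.1°; Δs = 24·(0.4279 − sin(2π·0.4279)/(2π)) = 8.5960; s = 0.0000 + 8.5960 = 8.5960
segment 2 (51.9° to 72°, cycloidal, h = 24) is passed completely: s = 0.0000 + (24) = 24.0000
θ = 124.1° falls in segment 3 (72° to 171°, uniform, h = 30): β = 124.1 − 72 = 52.1°, B = 99°; Δs = 30·52.1/99 = 15.7879; s = 24.0000 + 15.7879 = 39.7879
θ = 140.9° falls in segment 3 (72° to 171°, uniform, h = 30): β = 140.9 − 72 = 68.9°, B = 99°; Δs = 30·68.9/99 = 20.8788; s = 24.0000 + 20.8788 = 44.8788
segment 3 (72° to 171°, uniform, h = 30) is passed completely: s = 24.0000 + (30) = 54.0000
segment 4 (171° to 204.4°, cycloidal, h = -16) is passed completely: s = 54.0000 + (-16) = 38.0000
segment 5 (204.4° to 239°, dwell): s unchanged at 38.0000
θ = 272.4° falls in segment 6 (239° to 360°, simple-harmonic, h = -38): β = 272.4 − 239 = 33.4°, B = 121°; Δs = -38/2·(1 − cos(π·0.2760)) = -6.7074; s = 38.0000 − 6.7074 = 31.2926
θ=60.5°: R = R0 + s = 15 + 8.5960 = 23.5960
θ=124.1°: R = R0 + s = 15 + 39.7879 = 54.7879
θ=140.9°: R = R0 + s = 15 + 44.8788 = 59.8788
θ=272.4°: R = R0 + s = 15 + 31.2926 = 46.2926

θ=60.5°: 23.5960
θ=124.1°: 54.7879
θ=140.9°: 59.8788
θ=272.4°: 46.2926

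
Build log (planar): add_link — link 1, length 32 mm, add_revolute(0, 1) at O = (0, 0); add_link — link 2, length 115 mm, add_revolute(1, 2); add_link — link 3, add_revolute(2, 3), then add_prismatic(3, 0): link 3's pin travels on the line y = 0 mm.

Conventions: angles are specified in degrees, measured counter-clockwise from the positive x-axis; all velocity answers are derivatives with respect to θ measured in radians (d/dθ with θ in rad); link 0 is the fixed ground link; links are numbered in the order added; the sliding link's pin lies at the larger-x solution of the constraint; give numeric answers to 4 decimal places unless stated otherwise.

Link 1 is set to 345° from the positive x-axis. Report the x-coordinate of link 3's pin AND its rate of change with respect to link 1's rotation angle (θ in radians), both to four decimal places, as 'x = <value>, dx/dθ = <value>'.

geometry: r = 32 mm, L = 115 mm, e = 0 mm
crank pin P = (r cos θ, r sin θ) = (30.909626, -8.282209)
h = r sin θ − e = -8.282209 − 0 = -8.282209
x = r cos θ + √(L² − h²) = 30.909626 + 114.701373 = 145.611000
dx/dθ = −r sin θ − h·r cos θ/√(L² − h²) (θ in radians; h = -8.282209) = 10.514092

x = 145.6110, dx/dθ = 10.5141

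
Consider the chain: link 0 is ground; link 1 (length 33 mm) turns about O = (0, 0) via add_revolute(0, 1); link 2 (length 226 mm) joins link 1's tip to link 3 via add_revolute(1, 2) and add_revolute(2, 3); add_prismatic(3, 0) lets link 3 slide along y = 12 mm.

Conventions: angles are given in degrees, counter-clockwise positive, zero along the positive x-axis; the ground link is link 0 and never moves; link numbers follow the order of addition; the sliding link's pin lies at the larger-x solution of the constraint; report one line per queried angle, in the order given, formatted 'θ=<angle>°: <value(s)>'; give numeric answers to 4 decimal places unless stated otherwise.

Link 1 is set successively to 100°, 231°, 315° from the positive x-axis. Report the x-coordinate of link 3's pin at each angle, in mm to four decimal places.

geometry: r = 33 mm, L = 226 mm, e = 12 mm
θ=100°: crank pin P = (r cos θ, r sin θ) = (-5.730390, 32.498656)
θ=100°: h = r sin θ − e = 32.498656 − 12 = 20.498656
θ=100°: x = r cos θ + √(L² − h²) = -5.730390 + 225.068445 = 219.338056
θ=231°: crank pin P = (r cos θ, r sin θ) = (-20.767573, -25.645817)
θ=231°: h = r sin θ − e = -25.645817 − 12 = -37.645817
θ=231°: x = r cos θ + √(L² − h²) = -20.767573 + 222.842528 = 202.074956
θ=315°: crank pin P = (r cos θ, r sin θ) = (23.334524, -23.334524)
θ=315°: h = r sin θ − e = -23.334524 − 12 = -35.334524
θ=315°: x = r cos θ + √(L² − h²) = 23.334524 + 223.220679 = 246.555203

θ=100°: 219.3381
θ=231°: 202.0750
θ=315°: 246.5552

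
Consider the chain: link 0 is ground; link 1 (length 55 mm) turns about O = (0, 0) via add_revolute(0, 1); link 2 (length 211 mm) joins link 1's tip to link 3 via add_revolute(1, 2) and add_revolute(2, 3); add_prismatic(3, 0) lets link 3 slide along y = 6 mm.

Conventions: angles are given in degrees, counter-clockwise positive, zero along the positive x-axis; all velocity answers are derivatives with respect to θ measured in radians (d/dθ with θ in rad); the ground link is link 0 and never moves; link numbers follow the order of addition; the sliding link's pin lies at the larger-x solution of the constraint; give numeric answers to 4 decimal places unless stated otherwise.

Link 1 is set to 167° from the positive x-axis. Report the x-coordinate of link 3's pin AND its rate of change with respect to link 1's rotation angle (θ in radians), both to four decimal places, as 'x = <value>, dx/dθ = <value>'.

geometry: r = 55 mm, L = 211 mm, e = 6 mm
crank pin P = (r cos θ, r sin θ) = (-53.590354, 12.372308)
h = r sin θ − e = 12.372308 − 6 = 6.372308
x = r cos θ + √(L² − h²) = -53.590354 + 210.903755 = 157.313401
dx/dθ = −r sin θ − h·r cos θ/√(L² − h²) (θ in radians; h = 6.372308) = -10.753113

x = 157.3134, dx/dθ = -10.7531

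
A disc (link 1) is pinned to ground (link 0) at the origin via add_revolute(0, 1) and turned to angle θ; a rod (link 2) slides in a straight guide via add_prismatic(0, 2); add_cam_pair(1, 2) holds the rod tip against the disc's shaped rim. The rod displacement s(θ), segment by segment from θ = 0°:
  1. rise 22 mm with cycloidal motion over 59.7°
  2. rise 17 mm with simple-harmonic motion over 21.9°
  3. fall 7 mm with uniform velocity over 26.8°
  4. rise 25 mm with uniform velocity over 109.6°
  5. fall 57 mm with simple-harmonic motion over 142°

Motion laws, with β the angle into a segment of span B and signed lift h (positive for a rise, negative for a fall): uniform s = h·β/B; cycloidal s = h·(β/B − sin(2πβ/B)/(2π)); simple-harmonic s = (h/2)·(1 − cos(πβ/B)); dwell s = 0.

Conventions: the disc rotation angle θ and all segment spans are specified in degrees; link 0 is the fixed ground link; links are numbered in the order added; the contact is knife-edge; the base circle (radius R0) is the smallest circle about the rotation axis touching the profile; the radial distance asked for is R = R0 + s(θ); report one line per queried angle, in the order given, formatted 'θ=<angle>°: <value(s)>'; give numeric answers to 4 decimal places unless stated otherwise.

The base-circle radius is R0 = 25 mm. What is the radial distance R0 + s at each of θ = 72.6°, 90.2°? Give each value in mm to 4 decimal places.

segment 1 (0° to 59.7°, cycloidal, h = 22) is passed completely: s = 0.0000 + (22) = 22.0000
θ = 72.6° falls in segment 2 (59.7° to 81.6°, simple-harmonic, h = 17): β = 72.6 − 59.7 = 12.9°, B = 21.9°; Δs = 17/2·(1 − cos(π·0.5890)) = 10.8468; s = 22.0000 + 10.8468 = 32.8468
segment 2 (59.7° to 81.6°, simple-harmonic, h = 17) is passed completely: s = 22.0000 + (17) = 39.0000
θ = 90.2° falls in segment 3 (81.6° to 108.4°, uniform, h = -7): β = 90.2 − 81.6 = 8.6°, B = 26.8°; Δs = -7·8.6/26.8 = -2.2463; s = 39.0000 − 2.2463 = 36.7537
θ=72.6°: R = R0 + s = 25 + 32.8468 = 57.8468
θ=90.2°: R = R0 + s = 25 + 36.7537 = 61.7537

θ=72.6°: 57.8468
θ=90.2°: 61.7537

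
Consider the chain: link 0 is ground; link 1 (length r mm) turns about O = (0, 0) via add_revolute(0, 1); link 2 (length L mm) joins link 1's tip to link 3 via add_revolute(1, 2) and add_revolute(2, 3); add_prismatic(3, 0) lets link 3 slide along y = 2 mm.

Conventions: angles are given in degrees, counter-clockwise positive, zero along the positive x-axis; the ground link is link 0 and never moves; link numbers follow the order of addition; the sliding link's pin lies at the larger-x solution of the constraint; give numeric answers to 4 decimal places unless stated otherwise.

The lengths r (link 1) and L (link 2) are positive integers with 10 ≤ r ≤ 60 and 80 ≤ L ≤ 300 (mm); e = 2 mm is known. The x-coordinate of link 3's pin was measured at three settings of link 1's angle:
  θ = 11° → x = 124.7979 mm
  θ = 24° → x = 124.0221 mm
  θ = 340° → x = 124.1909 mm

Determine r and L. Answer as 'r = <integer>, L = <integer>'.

constraint per measurement: (x − r cos θ)² + (r sin θ − e)² = L²
subtracting the θ₁ and θ₂ equations cancels the r² and L² terms:
r = (x₁² − x₂²) / (2[(x₁cos θ₁ + e sin θ₁) − (x₂cos θ₂ + e sin θ₂)]) = 11.0012 → r = 11
L² = (x₁ − r cos θ₁)² + (r sin θ₁ − e)² = 12996.0100 → L = 114.0000 → L = 114
check at θ₃=340°: x = 124.1909 (printed 124.1909) ✓

r = 11, L = 114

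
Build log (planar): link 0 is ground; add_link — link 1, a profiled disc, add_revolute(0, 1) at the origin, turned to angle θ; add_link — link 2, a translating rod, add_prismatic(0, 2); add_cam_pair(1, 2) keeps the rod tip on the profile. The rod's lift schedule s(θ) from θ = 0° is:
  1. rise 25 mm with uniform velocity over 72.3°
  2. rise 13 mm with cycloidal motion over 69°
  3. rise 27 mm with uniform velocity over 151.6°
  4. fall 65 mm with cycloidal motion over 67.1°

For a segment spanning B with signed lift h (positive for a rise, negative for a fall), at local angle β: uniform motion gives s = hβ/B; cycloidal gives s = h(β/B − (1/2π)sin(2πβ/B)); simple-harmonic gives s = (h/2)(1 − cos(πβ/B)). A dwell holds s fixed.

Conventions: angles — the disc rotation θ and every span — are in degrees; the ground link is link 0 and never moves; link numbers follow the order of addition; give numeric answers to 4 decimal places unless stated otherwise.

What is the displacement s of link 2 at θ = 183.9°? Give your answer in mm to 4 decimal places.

seg 1 [0°–72.3°] uniform, h=25: full span → s += 25 → s = 25.0000
seg 2 [72.3°–141.3°] cycloidal, h=13: full span → s += 13 → s = 38.0000
seg 3 [141.3°–292.9°] uniform, h=27: θ=183.9° here. β=42.6, B=151.6. 27·42.6/151.6 = 7.5871 → s = 45.5871

45.5871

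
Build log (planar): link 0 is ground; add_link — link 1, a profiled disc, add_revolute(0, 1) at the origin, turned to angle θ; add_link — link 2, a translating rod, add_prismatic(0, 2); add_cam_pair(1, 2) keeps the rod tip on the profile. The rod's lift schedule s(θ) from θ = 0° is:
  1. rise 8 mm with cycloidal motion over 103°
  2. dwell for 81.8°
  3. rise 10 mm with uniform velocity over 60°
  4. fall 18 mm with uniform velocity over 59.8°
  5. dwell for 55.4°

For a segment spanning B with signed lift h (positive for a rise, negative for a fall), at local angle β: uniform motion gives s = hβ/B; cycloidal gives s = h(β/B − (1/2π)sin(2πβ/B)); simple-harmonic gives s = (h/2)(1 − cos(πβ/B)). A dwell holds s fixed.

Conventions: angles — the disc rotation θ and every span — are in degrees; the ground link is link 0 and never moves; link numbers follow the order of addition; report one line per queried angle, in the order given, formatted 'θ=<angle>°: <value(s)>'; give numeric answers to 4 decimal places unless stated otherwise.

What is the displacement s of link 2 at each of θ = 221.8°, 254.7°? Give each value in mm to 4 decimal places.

seg 1 [0°–103°] cycloidal, h=8: full span → s += 8 → s = 8.0000
seg 2 [103°–184.8°] dwell: s stays 8.0000
seg 3 [184.8°–244.8°] uniform, h=10: θ=221.8° here. β=37, B=60. 10·37/60 = 6.1667 → s = 14.1667
seg 3 [184.8°–244.8°] uniform, h=10: full span → s += 10 → s = 18.0000
seg 4 [244.8°–304.6°] uniform, h=-18: θ=254.7° here. β=9.9, B=59.8. -18·9.9/59.8 = -2.9799 → s = 15.0201

θ=221.8°: 14.1667
θ=254.7°: 15.0201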